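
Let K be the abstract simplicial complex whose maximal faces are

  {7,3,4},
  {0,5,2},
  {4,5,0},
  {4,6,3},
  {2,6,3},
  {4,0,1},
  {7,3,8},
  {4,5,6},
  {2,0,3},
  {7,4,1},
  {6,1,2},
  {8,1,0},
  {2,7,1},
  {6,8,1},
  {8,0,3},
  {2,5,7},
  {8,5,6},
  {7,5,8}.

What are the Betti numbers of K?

b_0 = 1, b_1 = 2, b_2 = 1.

Order the vertices as 0 < 1 < 2 < 3 < 4 < 5 < 6 < 7 < 8. Listing each simplex with vertices in this order, K has dimension 2 with simplices:

  0-simplices (9): [0], [1], [2], [3], [4], [5], [6], [7], [8]
  1-simplices (27): (27 of them)
  2-simplices (18): [0,1,4], [0,1,8], [0,2,3], [0,2,5], [0,3,8], [0,4,5], [1,2,6], [1,2,7], [1,4,7], [1,6,8], [2,3,6], [2,5,7], [3,4,6], [3,4,7], [3,7,8], [4,5,6], [5,6,8], [5,7,8]

so the chain groups are C_0 ≅ Z^9, C_1 ≅ Z^27, C_2 ≅ Z^18.

Boundary ∂_1: C_1 → C_0 sends each edge [p,q] (with p < q) to q − p. For instance
  ∂[3,8] = [8] − [3].
The resulting 9×27 matrix has rank 8, and its Smith normal form has invariant factors (1,1,1,1,1,1,1,1).

Boundary ∂_2: C_2 → C_1 sends each 2-simplex [p,q,r] to [q,r] − [p,r] + [p,q]. For instance
  ∂[0,2,5] = [2,5] − [0,5] + [0,2],
  ∂[3,7,8] = [7,8] − [3,8] + [3,7].
As a 27×18 matrix over Z this has rank 17, with invariant factors (1,1,1,1,1,1,1,1,1,1,1,1,1,1,1,1,1).

Now H_k = ker ∂_k / im ∂_{k+1}, so:

  H_0: rank C_0 − rank ∂_1 = 9 − 8 = 1, and the invariant factors of ∂_1 are all 1, so H_0 ≅ Z.
  H_1: rank ker ∂_1 − rank ∂_2 = (27 − 8) − 17 = 2, and the invariant factors of ∂_2 are all 1, so H_1 ≅ Z^2.
  H_2: rank ker ∂_2 − rank ∂_3 = (18 − 17) − 0 = 1, and there is no ∂_3, so H_2 ≅ Z.

Hence the Betti numbers are b_0 = 1, b_1 = 2, b_2 = 1.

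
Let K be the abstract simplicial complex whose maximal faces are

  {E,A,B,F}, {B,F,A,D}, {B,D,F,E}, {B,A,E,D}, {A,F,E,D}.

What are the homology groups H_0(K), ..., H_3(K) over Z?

H_0 ≅ Z,  H_1 = 0,  H_2 = 0,  H_3 ≅ Z.

Take the total order A < B < D < E < F on the vertex set. Then K (dimension 3) consists of the simplices:

  0-simplices (5): A, B, D, E, F
  1-simplices (10): AB, AD, AE, AF, BD, BE, BF, DE, DF, EF
  2-simplices (10): ABD, ABE, ABF, ADE, ADF, AEF, BDE, BDF, BEF, DEF
  3-simplices (5): ABDE, ABDF, ABEF, ADEF, BDEF

Hence C_0 ≅ Z^5, C_1 ≅ Z^10, C_2 ≅ Z^10, C_3 ≅ Z^5.

∂_1: C_1 → C_0 maps an edge to its endpoints' difference, ∂[p,q] = q − p.
This gives a 5×10 integer matrix of rank 4; reducing to Smith normal form yields diagonal entries (1,1,1,1).

Boundary ∂_2: C_2 → C_1 acts by ∂[p,q,r] = [q,r] − [p,r] + [p,q]. For instance
  ∂DEF = EF − DF + DE,
  ∂ABD = BD − AD + AB.
This gives a 10×10 integer matrix of rank 6; reducing to Smith normal form yields diagonal entries (1,1,1,1,1,1).

The boundary map ∂_3: C_3 → C_2 sends each 3-simplex σ to the alternating sum Σ_i (−1)^i (σ with its i-th vertex removed). For instance
  ∂ADEF = DEF − AEF + ADF − ADE,
  ∂BDEF = DEF − BEF + BDF − BDE.
As a 10×5 matrix over Z this has rank 4, with invariant factors (1,1,1,1).

Reading off H_k = ker ∂_k / im ∂_{k+1}:

  H_0: rank C_0 − rank ∂_1 = 5 − 4 = 1, and the invariant factors of ∂_1 are all 1, so H_0 = Z.
  H_1: rank ker ∂_1 − rank ∂_2 = (10 − 4) − 6 = 0, and the invariant factors of ∂_2 are all 1, so H_1 = 0.
  H_2: rank ker ∂_2 − rank ∂_3 = (10 − 6) − 4 = 0, and the invariant factors of ∂_3 are all 1, so H_2 = 0.
  H_3: rank ker ∂_3 − rank ∂_4 = (5 − 4) − 0 = 1, and there is no ∂_4, so H_3 = Z.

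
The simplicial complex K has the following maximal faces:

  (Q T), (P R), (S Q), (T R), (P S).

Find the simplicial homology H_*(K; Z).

Order the vertices as P < Q < R < S < T. Listing each simplex with vertices in this order, K has dimension 1 with simplices:

  0-simplices (5): P, Q, R, S, T
  1-simplices (5): PR, PS, QS, QT, RT

giving chain groups C_0 ≅ Z^5, C_1 ≅ Z^5.

∂_1: C_1 → C_0 maps an edge to its endpoints' difference, ∂[p,q] = q − p.
The resulting 5×5 matrix has rank 4, and its Smith normal form has invariant factors (1,1,1,1).

Now H_k = ker ∂_k / im ∂_{k+1}, so:

  H_0: rank C_0 − rank ∂_1 = 5 − 4 = 1, and the invariant factors of ∂_1 are all 1, so H_0 = Z.
  H_1: rank ker ∂_1 − rank ∂_2 = (5 − 4) − 0 = 1, and there is no ∂_2, so H_1 = Z.

As a check, the Euler characteristic is 5 − 5 = 0, which agrees with 1 − 1 = 0.
(K is a triangulation of the circle S^1.)

H_0 = Z,  H_1 = Z.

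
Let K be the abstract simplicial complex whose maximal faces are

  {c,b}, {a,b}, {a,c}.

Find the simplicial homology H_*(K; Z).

H_0 ≅ Z,  H_1 ≅ Z.

Fix the vertex order a < b < c and write every simplex with vertices in increasing order. Then dim K = 1 and the simplices of K are:

  0-simplices (3): a, b, c
  1-simplices (3): ab, ac, bc

so the chain groups are C_0 ≅ Z^3, C_1 ≅ Z^3.

The boundary map ∂_1: C_1 → C_0 sends each edge [p,q] (with p < q) to q − p. For instance
  ∂ac = c − a.
This gives a 3×3 integer matrix of rank 2; reducing to Smith normal form yields diagonal entries (1,1).

Now H_k = ker ∂_k / im ∂_{k+1}, so:

  H_0: rank C_0 − rank ∂_1 = 3 − 2 = 1, and the invariant factors of ∂_1 are all 1, so H_0 = Z.
  H_1: rank ker ∂_1 − rank ∂_2 = (3 − 2) − 0 = 1, and there is no ∂_2, so H_1 = Z.

As a check, the Euler characteristic is 3 − 3 = 0, which agrees with 1 − 1 = 0.
(K is a triangulation of the circle S^1.)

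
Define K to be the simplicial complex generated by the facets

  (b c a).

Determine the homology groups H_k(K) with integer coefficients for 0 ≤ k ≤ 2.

H_0 = Z,  H_1 = 0,  H_2 = 0.

Fix the vertex order a < b < c and write every simplex with vertices in increasing order. Then dim K = 2 and the simplices of K are:

  0-simplices (3): a, b, c
  1-simplices (3): ab, ac, bc
  2-simplices (1): abc

giving chain groups C_0 ≅ Z^3, C_1 ≅ Z^3, C_2 ≅ Z^1.

Boundary ∂_1: C_1 → C_0 is given by ∂[p,q] = [q] − [p]. For instance
  ∂ab = b − a.
This gives a 3×3 integer matrix of rank 2; reducing to Smith normal form yields diagonal entries (1,1).

The boundary map ∂_2: C_2 → C_1 maps a triangle to the signed sum of its edges. For instance
  ∂abc = bc − ac + ab.
The resulting 3×1 matrix has rank 1, and its Smith normal form has invariant factors (1).

From H_k ≅ ker(∂_k) / im(∂_{k+1}) we obtain:

  H_0: rank C_0 − rank ∂_1 = 3 − 2 = 1, and the invariant factors of ∂_1 are all 1, so H_0 ≅ Z.
  H_1: rank ker ∂_1 − rank ∂_2 = (3 − 2) − 1 = 0, and the invariant factors of ∂_2 are all 1, so H_1 ≅ 0.
  H_2: rank ker ∂_2 − rank ∂_3 = (1 − 1) − 0 = 0, and there is no ∂_3, so H_2 ≅ 0.

As a check, the Euler characteristic is 3 − 3 + 1 = 1, which agrees with 1 − 0 + 0 = 1.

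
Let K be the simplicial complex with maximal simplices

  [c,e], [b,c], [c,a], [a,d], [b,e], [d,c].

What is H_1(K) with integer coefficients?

H_1 ≅ Z^2.

K has 5 vertices, 6 edges.
rank ∂_1 = 4, rank ∂_2 = 0 ⇒ b_1 = 6 − 4 − 0 = 2. So H_1 ≅ Z^2.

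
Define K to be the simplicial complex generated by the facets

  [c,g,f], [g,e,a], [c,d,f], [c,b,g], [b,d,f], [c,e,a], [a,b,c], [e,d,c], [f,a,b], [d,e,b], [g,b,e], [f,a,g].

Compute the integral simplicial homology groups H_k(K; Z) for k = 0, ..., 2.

H_0 ≅ Z,  H_1 ≅ Z/2Z,  H_2 = 0.

Order the vertices as a < b < c < d < e < f < g. Listing each simplex with vertices in this order, K has dimension 2 with simplices:

  0-simplices (7): a, b, c, d, e, f, g
  1-simplices (18): ab, ac, ae, af, ag, bc, bd, be, bf, bg, cd, ce, cf, cg, de, df, eg, fg
  2-simplices (12): abc, abf, ace, aeg, afg, bcg, bde, bdf, beg, cde, cdf, cfg

so the chain groups are C_0 ≅ Z^7, C_1 ≅ Z^18, C_2 ≅ Z^12.

Boundary ∂_1: C_1 → C_0 sends each edge [p,q] (with p < q) to q − p. For instance
  ∂bc = c − b.
The 7×18 boundary matrix has rank 6 and Smith normal form diag(1,1,1,1,1,1).

Boundary ∂_2: C_2 → C_1 sends each 2-simplex [p,q,r] to [q,r] − [p,r] + [p,q]. For instance
  ∂bcg = cg − bg + bc,
  ∂abf = bf − af + ab.
The resulting 18×12 matrix has rank 12, and its Smith normal form has invariant factors (1,1,1,1,1,1,1,1,1,1,1,2).

Computing H_k = (kernel of ∂_k) / (image of ∂_{k+1}):

  H_0: rank C_0 − rank ∂_1 = 7 − 6 = 1, and the invariant factors of ∂_1 are all 1, so H_0 = Z.
  H_1: rank ker ∂_1 − rank ∂_2 = (18 − 6) − 12 = 0, and ∂_2 has invariant factor 2 > 1, so H_1 = Z/2Z.
  H_2: rank ker ∂_2 − rank ∂_3 = (12 − 12) − 0 = 0, and there is no ∂_3, so H_2 = 0.

As a check, the Euler characteristic is 7 − 18 + 12 = 1, which agrees with 1 − 0 + 0 = 1.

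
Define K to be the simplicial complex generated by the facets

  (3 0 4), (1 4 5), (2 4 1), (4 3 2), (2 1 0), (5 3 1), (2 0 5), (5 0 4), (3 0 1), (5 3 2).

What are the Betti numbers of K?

Fix the vertex order 0 < 1 < 2 < 3 < 4 < 5 and write every simplex with vertices in increasing order. Then dim K = 2 and the simplices of K are:

  0-simplices (6): [0], [1], [2], [3], [4], [5]
  1-simplices (15): [0,1], [0,2], [0,3], [0,4], [0,5], [1,2], [1,3], [1,4], [1,5], [2,3], [2,4], [2,5], [3,4], [3,5], [4,5]
  2-simplices (10): [0,1,2], [0,1,3], [0,2,5], [0,3,4], [0,4,5], [1,2,4], [1,3,5], [1,4,5], [2,3,4], [2,3,5]

giving chain groups C_0 ≅ Z^6, C_1 ≅ Z^15, C_2 ≅ Z^10.

Boundary ∂_1: C_1 → C_0 maps an edge to its endpoints' difference, ∂[p,q] = q − p. For instance
  ∂[3,4] = [4] − [3].
This gives a 6×15 integer matrix of rank 5; reducing to Smith normal form yields diagonal entries (1,1,1,1,1).

The boundary map ∂_2: C_2 → C_1 maps a triangle to the signed sum of its edges. For instance
  ∂[1,2,4] = [2,4] − [1,4] + [1,2],
  ∂[1,3,5] = [3,5] − [1,5] + [1,3].
As a 15×10 matrix over Z this has rank 10, with invariant factors (1,1,1,1,1,1,1,1,1,2).

Reading off H_k = ker ∂_k / im ∂_{k+1}:

  H_0: rank C_0 − rank ∂_1 = 6 − 5 = 1, and the invariant factors of ∂_1 are all 1, so H_0 ≅ Z.
  H_1: rank ker ∂_1 − rank ∂_2 = (15 − 5) − 10 = 0, and ∂_2 has invariant factor 2 > 1, so H_1 ≅ Z/2Z.
  H_2: rank ker ∂_2 − rank ∂_3 = (10 − 10) − 0 = 0, and there is no ∂_3, so H_2 ≅ 0.

Hence the Betti numbers are b_0 = 1, b_1 = 0, b_2 = 0.

b_0 = 1, b_1 = 0, b_2 = 0.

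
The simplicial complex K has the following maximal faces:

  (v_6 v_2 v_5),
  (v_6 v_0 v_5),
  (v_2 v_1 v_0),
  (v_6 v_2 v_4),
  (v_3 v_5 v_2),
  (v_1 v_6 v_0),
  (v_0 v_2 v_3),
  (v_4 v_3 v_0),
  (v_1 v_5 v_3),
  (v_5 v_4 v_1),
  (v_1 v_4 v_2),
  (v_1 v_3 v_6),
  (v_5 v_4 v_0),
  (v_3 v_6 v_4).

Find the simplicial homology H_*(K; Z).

H_0 ≅ Z,  H_1 ≅ Z^2,  H_2 ≅ Z.

Take the total order v_0 < v_1 < v_2 < v_3 < v_4 < v_5 < v_6 on the vertex set. Then K (dimension 2) consists of the simplices:

  0-simplices (7): [v_0], [v_1], [v_2], [v_3], [v_4], [v_5], [v_6]
  1-simplices (21): (21 of them)
  2-simplices (14): (14 of them)

giving chain groups C_0 ≅ Z^7, C_1 ≅ Z^21, C_2 ≅ Z^14.

Boundary ∂_1: C_1 → C_0 maps an edge to its endpoints' difference, ∂[p,q] = q − p. For instance
  ∂[v_0,v_1] = [v_1] − [v_0].
The resulting 7×21 matrix has rank 6, and its Smith normal form has invariant factors (1,1,1,1,1,1).

∂_2: C_2 → C_1 maps a triangle to the signed sum of its edges. For instance
  ∂[v_2,v_3,v_5] = [v_3,v_5] − [v_2,v_5] + [v_2,v_3],
  ∂[v_0,v_5,v_6] = [v_5,v_6] − [v_0,v_6] + [v_0,v_5].
The resulting 21×14 matrix has rank 13, and its Smith normal form has invariant factors (1,1,1,1,1,1,1,1,1,1,1,1,1).

Now H_k = ker ∂_k / im ∂_{k+1}, so:

  H_0: rank C_0 − rank ∂_1 = 7 − 6 = 1, and the invariant factors of ∂_1 are all 1, so H_0 ≅ Z.
  H_1: rank ker ∂_1 − rank ∂_2 = (21 − 6) − 13 = 2, and the invariant factors of ∂_2 are all 1, so H_1 ≅ Z^2.
  H_2: rank ker ∂_2 − rank ∂_3 = (14 − 13) − 0 = 1, and there is no ∂_3, so H_2 ≅ Z.

(K is a triangulation of the torus T^2.)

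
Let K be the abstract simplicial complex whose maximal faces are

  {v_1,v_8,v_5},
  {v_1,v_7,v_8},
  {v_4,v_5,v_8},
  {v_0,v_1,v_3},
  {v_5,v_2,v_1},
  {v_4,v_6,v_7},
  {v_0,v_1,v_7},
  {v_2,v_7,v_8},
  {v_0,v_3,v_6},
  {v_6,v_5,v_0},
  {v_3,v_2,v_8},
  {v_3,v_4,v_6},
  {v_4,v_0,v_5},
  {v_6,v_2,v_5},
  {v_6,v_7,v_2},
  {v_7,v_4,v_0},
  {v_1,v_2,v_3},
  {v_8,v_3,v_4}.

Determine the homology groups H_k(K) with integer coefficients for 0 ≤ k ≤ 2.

H_0 ≅ Z,  H_1 ≅ Z ⊕ Z/2,  H_2 = 0.

Order the vertices as v_0 < v_1 < v_2 < v_3 < v_4 < v_5 < v_6 < v_7 < v_8. Listing each simplex with vertices in this order, K has dimension 2 with simplices:

  0-simplices (9): [v_0], [v_1], [v_2], [v_3], [v_4], [v_5], [v_6], [v_7], [v_8]
  1-simplices (27): (27 of them)
  2-simplices (18): (18 of them)

giving chain groups C_0 ≅ Z^9, C_1 ≅ Z^27, C_2 ≅ Z^18.

The boundary map ∂_1: C_1 → C_0 sends each edge [p,q] (with p < q) to q − p. For instance
  ∂[v_4,v_6] = [v_6] − [v_4].
This gives a 9×27 integer matrix of rank 8; reducing to Smith normal form yields diagonal entries (1,1,1,1,1,1,1,1).

The boundary map ∂_2: C_2 → C_1 sends each 2-simplex [p,q,r] to [q,r] − [p,r] + [p,q]. For instance
  ∂[v_0,v_1,v_3] = [v_1,v_3] − [v_0,v_3] + [v_0,v_1],
  ∂[v_0,v_5,v_6] = [v_5,v_6] − [v_0,v_6] + [v_0,v_5].
The resulting 27×18 matrix has rank 18, and its Smith normal form has invariant factors (1,1,1,1,1,1,1,1,1,1,1,1,1,1,1,1,1,2).

Now H_k = ker ∂_k / im ∂_{k+1}, so:

  H_0: rank C_0 − rank ∂_1 = 9 − 8 = 1, and the invariant factors of ∂_1 are all 1, so H_0 ≅ Z.
  H_1: rank ker ∂_1 − rank ∂_2 = (27 − 8) − 18 = 1, and ∂_2 has invariant factor 2 > 1, so H_1 ≅ Z ⊕ Z/2.
  H_2: rank ker ∂_2 − rank ∂_3 = (18 − 18) − 0 = 0, and there is no ∂_3, so H_2 ≅ 0.

As a check, the Euler characteristic is 9 − 27 + 18 = 0, which agrees with 1 − 1 + 0 = 0.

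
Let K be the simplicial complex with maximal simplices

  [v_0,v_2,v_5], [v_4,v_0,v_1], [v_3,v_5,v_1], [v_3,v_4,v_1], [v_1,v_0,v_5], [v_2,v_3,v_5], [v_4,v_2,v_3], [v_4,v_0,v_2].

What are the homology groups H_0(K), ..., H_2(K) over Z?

Take the total order v_0 < v_1 < v_2 < v_3 < v_4 < v_5 on the vertex set. Then K (dimension 2) consists of the simplices:

  0-simplices (6): [v_0], [v_1], [v_2], [v_3], [v_4], [v_5]
  1-simplices (12): [v_0,v_1], [v_0,v_2], [v_0,v_4], [v_0,v_5], [v_1,v_3], [v_1,v_4], [v_1,v_5], [v_2,v_3], [v_2,v_4], [v_2,v_5], [v_3,v_4], [v_3,v_5]
  2-simplices (8): [v_0,v_1,v_4], [v_0,v_1,v_5], [v_0,v_2,v_4], [v_0,v_2,v_5], [v_1,v_3,v_4], [v_1,v_3,v_5], [v_2,v_3,v_4], [v_2,v_3,v_5]

so the chain groups are C_0 ≅ Z^6, C_1 ≅ Z^12, C_2 ≅ Z^8.

∂_1: C_1 → C_0 is given by ∂[p,q] = [q] − [p]. For instance
  ∂[v_2,v_3] = [v_3] − [v_2].
As a 6×12 matrix over Z this has rank 5, with invariant factors (1,1,1,1,1).

∂_2: C_2 → C_1 maps a triangle to the signed sum of its edges. For instance
  ∂[v_2,v_3,v_4] = [v_3,v_4] − [v_2,v_4] + [v_2,v_3],
  ∂[v_0,v_1,v_5] = [v_1,v_5] − [v_0,v_5] + [v_0,v_1].
This gives a 12×8 integer matrix of rank 7; reducing to Smith normal form yields diagonal entries (1,1,1,1,1,1,1).

Computing H_k = (kernel of ∂_k) / (image of ∂_{k+1}):

  H_0: rank C_0 − rank ∂_1 = 6 − 5 = 1, and the invariant factors of ∂_1 are all 1, so H_0 ≅ Z.
  H_1: rank ker ∂_1 − rank ∂_2 = (12 − 5) − 7 = 0, and the invariant factors of ∂_2 are all 1, so H_1 ≅ 0.
  H_2: rank ker ∂_2 − rank ∂_3 = (8 − 7) − 0 = 1, and there is no ∂_3, so H_2 ≅ Z.

(K is a triangulation of the 2-sphere S^2.)

H_0 ≅ Z,  H_1 = 0,  H_2 ≅ Z.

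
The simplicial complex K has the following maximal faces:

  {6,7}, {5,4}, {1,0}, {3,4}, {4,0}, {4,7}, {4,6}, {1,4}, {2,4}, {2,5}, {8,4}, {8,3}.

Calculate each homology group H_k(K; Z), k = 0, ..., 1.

Order the vertices as 0 < 1 < 2 < 3 < 4 < 5 < 6 < 7 < 8. Listing each simplex with vertices in this order, K has dimension 1 with simplices:

  0-simplices (9): [0], [1], [2], [3], [4], [5], [6], [7], [8]
  1-simplices (12): [0,1], [0,4], [1,4], [2,4], [2,5], [3,4], [3,8], [4,5], [4,6], [4,7], [4,8], [6,7]

so the chain groups are C_0 ≅ Z^9, C_1 ≅ Z^12.

The boundary map ∂_1: C_1 → C_0 sends each edge [p,q] (with p < q) to q − p. For instance
  ∂[4,5] = [5] − [4].
The resulting 9×12 matrix has rank 8, and its Smith normal form has invariant factors (1,1,1,1,1,1,1,1).

Reading off H_k = ker ∂_k / im ∂_{k+1}:

  H_0: rank C_0 − rank ∂_1 = 9 − 8 = 1, and the invariant factors of ∂_1 are all 1, so H_0 = Z.
  H_1: rank ker ∂_1 − rank ∂_2 = (12 − 8) − 0 = 4, and there is no ∂_2, so H_1 = Z^4.

As a check, the Euler characteristic is 9 − 12 = -3, which agrees with 1 − 4 = -3.

H_0 = Z,  H_1 = Z^4.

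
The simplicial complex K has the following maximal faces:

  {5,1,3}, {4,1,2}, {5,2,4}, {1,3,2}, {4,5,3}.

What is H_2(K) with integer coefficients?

H_2 = 0.

We work with the vertex ordering 1 < 2 < 3 < 4 < 5. The simplices of K, each written with vertices in increasing order, are:

  0-simplices (5): [1], [2], [3], [4], [5]
  1-simplices (10): [1,2], [1,3], [1,4], [1,5], [2,3], [2,4], [2,5], [3,4], [3,5], [4,5]
  2-simplices (5): [1,2,3], [1,2,4], [1,3,5], [2,4,5], [3,4,5]

giving chain groups C_0 ≅ Z^5, C_1 ≅ Z^10, C_2 ≅ Z^5.

Boundary ∂_1: C_1 → C_0 is given by ∂[p,q] = [q] − [p]. For instance
  ∂[1,3] = [3] − [1].
The resulting 5×10 matrix has rank 4, and its Smith normal form has invariant factors (1,1,1,1).

The boundary map ∂_2: C_2 → C_1 sends each 2-simplex [p,q,r] to [q,r] − [p,r] + [p,q]. For instance
  ∂[1,2,4] = [2,4] − [1,4] + [1,2],
  ∂[2,4,5] = [4,5] − [2,5] + [2,4].
This gives a 10×5 integer matrix of rank 5; reducing to Smith normal form yields diagonal entries (1,1,1,1,1).

Now H_k = ker ∂_k / im ∂_{k+1}, so:

  H_2: rank ker ∂_2 − rank ∂_3 = (5 − 5) − 0 = 0, and there is no ∂_3, so H_2 = 0.

(K is a triangulation of the Möbius band.)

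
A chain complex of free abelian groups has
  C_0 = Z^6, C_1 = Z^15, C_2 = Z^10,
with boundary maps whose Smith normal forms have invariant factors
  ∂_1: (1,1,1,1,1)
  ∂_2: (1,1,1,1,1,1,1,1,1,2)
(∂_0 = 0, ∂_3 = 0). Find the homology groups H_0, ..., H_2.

H_0: b_0 = 6 − 0 − 5 = 1; torsion from ∂_1 factors > 1: none. So H_0 = Z.
H_1: b_1 = 15 − 5 − 10 = 0; torsion from ∂_2 factors > 1: [2]. So H_1 = Z/2Z.
H_2: b_2 = 10 − 10 − 0 = 0; torsion from ∂_3 factors > 1: none. So H_2 = 0.

H_0 = Z,  H_1 = Z/2Z,  H_2 = 0.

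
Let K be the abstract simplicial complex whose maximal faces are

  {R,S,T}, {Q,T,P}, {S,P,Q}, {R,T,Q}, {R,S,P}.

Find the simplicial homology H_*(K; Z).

Order the vertices as P < Q < R < S < T. Listing each simplex with vertices in this order, K has dimension 2 with simplices:

  0-simplices (5): P, Q, R, S, T
  1-simplices (10): PQ, PR, PS, PT, QR, QS, QT, RS, RT, ST
  2-simplices (5): PQS, PQT, PRS, QRT, RST

so the chain groups are C_0 ≅ Z^5, C_1 ≅ Z^10, C_2 ≅ Z^5.

∂_1: C_1 → C_0 sends each edge [p,q] (with p < q) to q − p.
This gives a 5×10 integer matrix of rank 4; reducing to Smith normal form yields diagonal entries (1,1,1,1).

The boundary map ∂_2: C_2 → C_1 sends each 2-simplex [p,q,r] to [q,r] − [p,r] + [p,q]. For instance
  ∂QRT = RT − QT + QR,
  ∂PQS = QS − PS + PQ.
The 10×5 boundary matrix has rank 5 and Smith normal form diag(1,1,1,1,1).

Now H_k = ker ∂_k / im ∂_{k+1}, so:

  H_0: rank C_0 − rank ∂_1 = 5 − 4 = 1, and the invariant factors of ∂_1 are all 1, so H_0 = Z.
  H_1: rank ker ∂_1 − rank ∂_2 = (10 − 4) − 5 = 1, and the invariant factors of ∂_2 are all 1, so H_1 = Z.
  H_2: rank ker ∂_2 − rank ∂_3 = (5 − 5) − 0 = 0, and there is no ∂_3, so H_2 = 0.

As a check, the Euler characteristic is 5 − 10 + 5 = 0, which agrees with 1 − 1 + 0 = 0.
(K is a triangulation of the Möbius band.)

H_0 ≅ Z,  H_1 ≅ Z,  H_2 = 0.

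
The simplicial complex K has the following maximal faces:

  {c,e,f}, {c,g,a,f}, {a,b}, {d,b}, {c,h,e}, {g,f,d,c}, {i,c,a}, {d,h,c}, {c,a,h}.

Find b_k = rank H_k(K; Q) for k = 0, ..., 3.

b_0 = 1, b_1 = 1, b_2 = 0, b_3 = 0.

Fix the vertex order a < b < c < d < e < f < g < h < i and write every simplex with vertices in increasing order. Then dim K = 3 and the simplices of K are:

  0-simplices (9): a, b, c, d, e, f, g, h, i
  1-simplices (19): ab, ac, af, ag, ah, ai, bd, cd, ce, cf, cg, ch, ci, df, dg, dh, ef, eh, fg
  2-simplices (12): acf, acg, ach, aci, afg, cdf, cdg, cdh, cef, ceh, cfg, dfg
  3-simplices (2): acfg, cdfg

Hence C_0 ≅ Z^9, C_1 ≅ Z^19, C_2 ≅ Z^12, C_3 ≅ Z^2.

Boundary ∂_1: C_1 → C_0 maps an edge to its endpoints' difference, ∂[p,q] = q − p. For instance
  ∂df = f − d.
The 9×19 boundary matrix has rank 8 and Smith normal form diag(1,1,1,1,1,1,1,1).

The boundary map ∂_2: C_2 → C_1 acts by ∂[p,q,r] = [q,r] − [p,r] + [p,q]. For instance
  ∂cdg = dg − cg + cd,
  ∂ceh = eh − ch + ce.
The 19×12 boundary matrix has rank 10 and Smith normal form diag(1,1,1,1,1,1,1,1,1,1).

The boundary map ∂_3: C_3 → C_2 sends each 3-simplex σ to the alternating sum Σ_i (−1)^i (σ with its i-th vertex removed). For instance
  ∂acfg = cfg − afg + acg − acf,
  ∂cdfg = dfg − cfg + cdg − cdf.
This gives a 12×2 integer matrix of rank 2; reducing to Smith normal form yields diagonal entries (1,1).

Now H_k = ker ∂_k / im ∂_{k+1}, so:

  H_0: rank C_0 − rank ∂_1 = 9 − 8 = 1, and the invariant factors of ∂_1 are all 1, so H_0 ≅ Z.
  H_1: rank ker ∂_1 − rank ∂_2 = (19 − 8) − 10 = 1, and the invariant factors of ∂_2 are all 1, so H_1 ≅ Z.
  H_2: rank ker ∂_2 − rank ∂_3 = (12 − 10) − 2 = 0, and the invariant factors of ∂_3 are all 1, so H_2 ≅ 0.
  H_3: rank ker ∂_3 − rank ∂_4 = (2 − 2) − 0 = 0, and there is no ∂_4, so H_3 ≅ 0.

As a check, the Euler characteristic is 9 − 19 + 12 − 2 = 0, which agrees with 1 − 1 + 0 − 0 = 0.

Hence the Betti numbers are b_0 = 1, b_1 = 1, b_2 = 0, b_3 = 0.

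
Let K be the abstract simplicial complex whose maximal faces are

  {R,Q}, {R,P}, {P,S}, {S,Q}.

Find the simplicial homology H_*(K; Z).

Fix the vertex order P < Q < R < S and write every simplex with vertices in increasing order. Then dim K = 1 and the simplices of K are:

  0-simplices (4): P, Q, R, S
  1-simplices (4): PR, PS, QR, QS

so the chain groups are C_0 ≅ Z^4, C_1 ≅ Z^4.

Boundary ∂_1: C_1 → C_0 sends each edge [p,q] (with p < q) to q − p. For instance
  ∂PS = S − P.
This gives a 4×4 integer matrix of rank 3; reducing to Smith normal form yields diagonal entries (1,1,1).

Computing H_k = (kernel of ∂_k) / (image of ∂_{k+1}):

  H_0: rank C_0 − rank ∂_1 = 4 − 3 = 1, and the invariant factors of ∂_1 are all 1, so H_0 ≅ Z.
  H_1: rank ker ∂_1 − rank ∂_2 = (4 − 3) − 0 = 1, and there is no ∂_2, so H_1 ≅ Z.

H_0 ≅ Z,  H_1 ≅ Z.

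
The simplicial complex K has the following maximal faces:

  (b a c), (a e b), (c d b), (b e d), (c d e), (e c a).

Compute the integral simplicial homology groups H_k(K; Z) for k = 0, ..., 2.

H_0 = Z,  H_1 = 0,  H_2 = Z.

K has 5 vertices, 9 edges, 6 triangles.
rank ∂_0 = 0, rank ∂_1 = 4 ⇒ b_0 = 5 − 0 − 4 = 1; all invariant factors of ∂_1 are 1 so no torsion. So H_0 ≅ Z.
rank ∂_1 = 4, rank ∂_2 = 5 ⇒ b_1 = 9 − 4 − 5 = 0; all invariant factors of ∂_2 are 1 so no torsion. So H_1 ≅ 0.
rank ∂_2 = 5, rank ∂_3 = 0 ⇒ b_2 = 6 − 5 − 0 = 1. So H_2 ≅ Z.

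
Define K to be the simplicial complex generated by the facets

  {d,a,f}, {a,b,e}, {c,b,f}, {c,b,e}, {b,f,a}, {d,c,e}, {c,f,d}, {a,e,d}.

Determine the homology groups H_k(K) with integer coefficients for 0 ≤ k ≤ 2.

Order the vertices as a < b < c < d < e < f. Listing each simplex with vertices in this order, K has dimension 2 with simplices:

  0-simplices (6): a, b, c, d, e, f
  1-simplices (12): ab, ad, ae, af, bc, be, bf, cd, ce, cf, de, df
  2-simplices (8): abe, abf, ade, adf, bce, bcf, cde, cdf

so the chain groups are C_0 ≅ Z^6, C_1 ≅ Z^12, C_2 ≅ Z^8.

∂_1: C_1 → C_0 is given by ∂[p,q] = [q] − [p].
As a 6×12 matrix over Z this has rank 5, with invariant factors (1,1,1,1,1).

Boundary ∂_2: C_2 → C_1 acts by ∂[p,q,r] = [q,r] − [p,r] + [p,q]. For instance
  ∂bce = ce − be + bc,
  ∂ade = de − ae + ad.
The resulting 12×8 matrix has rank 7, and its Smith normal form has invariant factors (1,1,1,1,1,1,1).

Reading off H_k = ker ∂_k / im ∂_{k+1}:

  H_0: rank C_0 − rank ∂_1 = 6 − 5 = 1, and the invariant factors of ∂_1 are all 1, so H_0 ≅ Z.
  H_1: rank ker ∂_1 − rank ∂_2 = (12 − 5) − 7 = 0, and the invariant factors of ∂_2 are all 1, so H_1 ≅ 0.
  H_2: rank ker ∂_2 − rank ∂_3 = (8 − 7) − 0 = 1, and there is no ∂_3, so H_2 ≅ Z.

As a check, the Euler characteristic is 6 − 12 + 8 = 2, which agrees with 1 − 0 + 1 = 2.
(K is a triangulation of the 2-sphere S^2.)

H_0 = Z,  H_1 = 0,  H_2 = Z.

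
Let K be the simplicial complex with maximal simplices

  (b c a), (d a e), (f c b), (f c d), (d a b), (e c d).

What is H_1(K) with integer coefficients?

We work with the vertex ordering a < b < c < d < e < f. The simplices of K, each written with vertices in increasing order, are:

  0-simplices (6): a, b, c, d, e, f
  1-simplices (12): ab, ac, ad, ae, bc, bd, bf, cd, ce, cf, de, df
  2-simplices (6): abc, abd, ade, bcf, cde, cdf

so the chain groups are C_0 ≅ Z^6, C_1 ≅ Z^12, C_2 ≅ Z^6.

∂_1: C_1 → C_0 is given by ∂[p,q] = [q] − [p].
The resulting 6×12 matrix has rank 5, and its Smith normal form has invariant factors (1,1,1,1,1).

Boundary ∂_2: C_2 → C_1 maps a triangle to the signed sum of its edges. For instance
  ∂ade = de − ae + ad,
  ∂cde = de − ce + cd.
The resulting 12×6 matrix has rank 6, and its Smith normal form has invariant factors (1,1,1,1,1,1).

From H_k ≅ ker(∂_k) / im(∂_{k+1}) we obtain:

  H_1: rank ker ∂_1 − rank ∂_2 = (12 − 5) − 6 = 1, and the invariant factors of ∂_2 are all 1, so H_1 = Z.

H_1 = Z.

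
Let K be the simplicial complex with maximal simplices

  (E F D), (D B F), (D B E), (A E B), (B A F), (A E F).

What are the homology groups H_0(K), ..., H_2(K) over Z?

H_0 ≅ Z,  H_1 = 0,  H_2 ≅ Z.

Order the vertices as A < B < D < E < F. Listing each simplex with vertices in this order, K has dimension 2 with simplices:

  0-simplices (5): A, B, D, E, F
  1-simplices (9): AB, AE, AF, BD, BE, BF, DE, DF, EF
  2-simplices (6): ABE, ABF, AEF, BDE, BDF, DEF

Hence C_0 ≅ Z^5, C_1 ≅ Z^9, C_2 ≅ Z^6.

The boundary map ∂_1: C_1 → C_0 sends each edge [p,q] (with p < q) to q − p.
As a 5×9 matrix over Z this has rank 4, with invariant factors (1,1,1,1).

∂_2: C_2 → C_1 acts by ∂[p,q,r] = [q,r] − [p,r] + [p,q]. For instance
  ∂DEF = EF − DF + DE,
  ∂ABE = BE − AE + AB.
As a 9×6 matrix over Z this has rank 5, with invariant factors (1,1,1,1,1).

Computing H_k = (kernel of ∂_k) / (image of ∂_{k+1}):

  H_0: rank C_0 − rank ∂_1 = 5 − 4 = 1, and the invariant factors of ∂_1 are all 1, so H_0 ≅ Z.
  H_1: rank ker ∂_1 − rank ∂_2 = (9 − 4) − 5 = 0, and the invariant factors of ∂_2 are all 1, so H_1 ≅ 0.
  H_2: rank ker ∂_2 − rank ∂_3 = (6 − 5) − 0 = 1, and there is no ∂_3, so H_2 ≅ Z.

As a check, the Euler characteristic is 5 − 9 + 6 = 2, which agrees with 1 − 0 + 1 = 2.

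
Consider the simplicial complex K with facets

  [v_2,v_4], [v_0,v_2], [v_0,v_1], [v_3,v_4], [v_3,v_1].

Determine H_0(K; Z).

H_0 ≅ Z.

We work with the vertex ordering v_0 < v_1 < v_2 < v_3 < v_4. The simplices of K, each written with vertices in increasing order, are:

  0-simplices (5): [v_0], [v_1], [v_2], [v_3], [v_4]
  1-simplices (5): [v_0,v_1], [v_0,v_2], [v_1,v_3], [v_2,v_4], [v_3,v_4]

Hence C_0 ≅ Z^5, C_1 ≅ Z^5.

The boundary map ∂_1: C_1 → C_0 sends each edge [p,q] (with p < q) to q − p.
This gives a 5×5 integer matrix of rank 4; reducing to Smith normal form yields diagonal entries (1,1,1,1).

From H_k ≅ ker(∂_k) / im(∂_{k+1}) we obtain:

  H_0: rank C_0 − rank ∂_1 = 5 − 4 = 1, and the invariant factors of ∂_1 are all 1, so H_0 ≅ Z.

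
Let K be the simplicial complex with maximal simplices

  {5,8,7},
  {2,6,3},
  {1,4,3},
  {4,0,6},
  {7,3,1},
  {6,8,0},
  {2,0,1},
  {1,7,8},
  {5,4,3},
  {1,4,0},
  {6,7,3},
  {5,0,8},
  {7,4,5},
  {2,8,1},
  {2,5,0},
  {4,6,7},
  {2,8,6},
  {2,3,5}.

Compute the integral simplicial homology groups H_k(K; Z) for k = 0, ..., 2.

Take the total order 0 < 1 < 2 < 3 < 4 < 5 < 6 < 7 < 8 on the vertex set. Then K (dimension 2) consists of the simplices:

  0-simplices (9): [0], [1], [2], [3], [4], [5], [6], [7], [8]
  1-simplices (27): (27 of them)
  2-simplices (18): [0,1,2], [0,1,4], [0,2,5], [0,4,6], [0,5,8], [0,6,8], [1,2,8], [1,3,4], [1,3,7], [1,7,8], [2,3,5], [2,3,6], [2,6,8], [3,4,5], [3,6,7], [4,5,7], [4,6,7], [5,7,8]

Hence C_0 ≅ Z^9, C_1 ≅ Z^27, C_2 ≅ Z^18.

∂_1: C_1 → C_0 maps an edge to its endpoints' difference, ∂[p,q] = q − p. For instance
  ∂[1,2] = [2] − [1].
This gives a 9×27 integer matrix of rank 8; reducing to Smith normal form yields diagonal entries (1,1,1,1,1,1,1,1).

∂_2: C_2 → C_1 acts by ∂[p,q,r] = [q,r] − [p,r] + [p,q]. For instance
  ∂[0,4,6] = [4,6] − [0,6] + [0,4],
  ∂[1,3,7] = [3,7] − [1,7] + [1,3].
The resulting 27×18 matrix has rank 18, and its Smith normal form has invariant factors (1,1,1,1,1,1,1,1,1,1,1,1,1,1,1,1,1,2).

Now H_k = ker ∂_k / im ∂_{k+1}, so:

  H_0: rank C_0 − rank ∂_1 = 9 − 8 = 1, and the invariant factors of ∂_1 are all 1, so H_0 = Z.
  H_1: rank ker ∂_1 − rank ∂_2 = (27 − 8) − 18 = 1, and ∂_2 has invariant factor 2 > 1, so H_1 = Z ⊕ Z/2Z.
  H_2: rank ker ∂_2 − rank ∂_3 = (18 − 18) − 0 = 0, and there is no ∂_3, so H_2 = 0.

H_0 = Z,  H_1 = Z ⊕ Z/2Z,  H_2 = 0.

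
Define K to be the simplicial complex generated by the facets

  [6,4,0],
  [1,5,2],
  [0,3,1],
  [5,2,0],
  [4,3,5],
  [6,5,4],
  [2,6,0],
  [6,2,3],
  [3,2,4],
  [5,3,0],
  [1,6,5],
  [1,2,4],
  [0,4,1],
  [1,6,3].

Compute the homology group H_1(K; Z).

H_1 = Z^2.

K has 7 vertices, 21 edges, 14 triangles.
rank ∂_1 = 6, rank ∂_2 = 13 ⇒ b_1 = 21 − 6 − 13 = 2; all invariant factors of ∂_2 are 1 so no torsion. So H_1 = Z^2.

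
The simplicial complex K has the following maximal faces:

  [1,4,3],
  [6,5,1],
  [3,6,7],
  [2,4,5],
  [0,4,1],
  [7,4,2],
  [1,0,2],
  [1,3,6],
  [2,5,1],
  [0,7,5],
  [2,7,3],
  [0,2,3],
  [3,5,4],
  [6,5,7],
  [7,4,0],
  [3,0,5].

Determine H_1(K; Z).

H_1 = Z^2.

K has 8 vertices, 24 edges, 16 triangles.
rank ∂_1 = 7, rank ∂_2 = 15 ⇒ b_1 = 24 − 7 − 15 = 2; all invariant factors of ∂_2 are 1 so no torsion. So H_1 ≅ Z^2.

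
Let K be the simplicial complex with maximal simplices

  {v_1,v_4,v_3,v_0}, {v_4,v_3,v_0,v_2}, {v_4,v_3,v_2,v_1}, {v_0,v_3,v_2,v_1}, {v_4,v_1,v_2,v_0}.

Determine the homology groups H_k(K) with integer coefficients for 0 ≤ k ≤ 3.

K has 5 vertices, 10 edges, 10 triangles, 5 3-simplices.
rank ∂_0 = 0, rank ∂_1 = 4 ⇒ b_0 = 5 − 0 − 4 = 1; all invariant factors of ∂_1 are 1 so no torsion. So H_0 = Z.
rank ∂_1 = 4, rank ∂_2 = 6 ⇒ b_1 = 10 − 4 − 6 = 0; all invariant factors of ∂_2 are 1 so no torsion. So H_1 = 0.
rank ∂_2 = 6, rank ∂_3 = 4 ⇒ b_2 = 10 − 6 − 4 = 0; all invariant factors of ∂_3 are 1 so no torsion. So H_2 = 0.
rank ∂_3 = 4, rank ∂_4 = 0 ⇒ b_3 = 5 − 4 − 0 = 1. So H_3 = Z.

H_0 ≅ Z,  H_1 = 0,  H_2 = 0,  H_3 ≅ Z.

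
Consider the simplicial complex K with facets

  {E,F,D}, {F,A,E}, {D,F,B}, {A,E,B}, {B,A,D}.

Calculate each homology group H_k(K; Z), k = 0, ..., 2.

Fix the vertex order A < B < D < E < F and write every simplex with vertices in increasing order. Then dim K = 2 and the simplices of K are:

  0-simplices (5): A, B, D, E, F
  1-simplices (10): AB, AD, AE, AF, BD, BE, BF, DE, DF, EF
  2-simplices (5): ABD, ABE, AEF, BDF, DEF

Hence C_0 ≅ Z^5, C_1 ≅ Z^10, C_2 ≅ Z^5.

The boundary map ∂_1: C_1 → C_0 is given by ∂[p,q] = [q] − [p]. For instance
  ∂EF = F − E.
The resulting 5×10 matrix has rank 4, and its Smith normal form has invariant factors (1,1,1,1).

Boundary ∂_2: C_2 → C_1 maps a triangle to the signed sum of its edges. For instance
  ∂AEF = EF − AF + AE,
  ∂ABD = BD − AD + AB.
The resulting 10×5 matrix has rank 5, and its Smith normal form has invariant factors (1,1,1,1,1).

Now H_k = ker ∂_k / im ∂_{k+1}, so:

  H_0: rank C_0 − rank ∂_1 = 5 − 4 = 1, and the invariant factors of ∂_1 are all 1, so H_0 ≅ Z.
  H_1: rank ker ∂_1 − rank ∂_2 = (10 − 4) − 5 = 1, and the invariant factors of ∂_2 are all 1, so H_1 ≅ Z.
  H_2: rank ker ∂_2 − rank ∂_3 = (5 − 5) − 0 = 0, and there is no ∂_3, so H_2 ≅ 0.

(K is a triangulation of the Möbius band.)

H_0 ≅ Z,  H_1 ≅ Z,  H_2 = 0.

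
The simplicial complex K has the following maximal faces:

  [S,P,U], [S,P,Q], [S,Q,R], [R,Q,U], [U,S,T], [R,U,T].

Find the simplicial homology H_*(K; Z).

H_0 = Z,  H_1 = Z,  H_2 = 0.

Fix the vertex order P < Q < R < S < T < U and write every simplex with vertices in increasing order. Then dim K = 2 and the simplices of K are:

  0-simplices (6): P, Q, R, S, T, U
  1-simplices (12): PQ, PS, PU, QR, QS, QU, RS, RT, RU, ST, SU, TU
  2-simplices (6): PQS, PSU, QRS, QRU, RTU, STU

Hence C_0 ≅ Z^6, C_1 ≅ Z^12, C_2 ≅ Z^6.

The boundary map ∂_1: C_1 → C_0 maps an edge to its endpoints' difference, ∂[p,q] = q − p. For instance
  ∂ST = T − S.
As a 6×12 matrix over Z this has rank 5, with invariant factors (1,1,1,1,1).

The boundary map ∂_2: C_2 → C_1 acts by ∂[p,q,r] = [q,r] − [p,r] + [p,q]. For instance
  ∂QRS = RS − QS + QR,
  ∂QRU = RU − QU + QR.
The resulting 12×6 matrix has rank 6, and its Smith normal form has invariant factors (1,1,1,1,1,1).

From H_k ≅ ker(∂_k) / im(∂_{k+1}) we obtain:

  H_0: rank C_0 − rank ∂_1 = 6 − 5 = 1, and the invariant factors of ∂_1 are all 1, so H_0 ≅ Z.
  H_1: rank ker ∂_1 − rank ∂_2 = (12 − 5) − 6 = 1, and the invariant factors of ∂_2 are all 1, so H_1 ≅ Z.
  H_2: rank ker ∂_2 − rank ∂_3 = (6 − 6) − 0 = 0, and there is no ∂_3, so H_2 ≅ 0.

As a check, the Euler characteristic is 6 − 12 + 6 = 0, which agrees with 1 − 1 + 0 = 0.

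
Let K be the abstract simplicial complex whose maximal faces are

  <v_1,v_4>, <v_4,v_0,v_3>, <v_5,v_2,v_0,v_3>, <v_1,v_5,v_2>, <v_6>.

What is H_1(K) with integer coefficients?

H_1 ≅ Z.

Take the total order v_0 < v_1 < v_2 < v_3 < v_4 < v_5 < v_6 on the vertex set. Then K (dimension 3) consists of the simplices:

  0-simplices (7): [v_0], [v_1], [v_2], [v_3], [v_4], [v_5], [v_6]
  1-simplices (11): [v_0,v_2], [v_0,v_3], [v_0,v_4], [v_0,v_5], [v_1,v_2], [v_1,v_4], [v_1,v_5], [v_2,v_3], [v_2,v_5], [v_3,v_4], [v_3,v_5]
  2-simplices (6): [v_0,v_2,v_3], [v_0,v_2,v_5], [v_0,v_3,v_4], [v_0,v_3,v_5], [v_1,v_2,v_5], [v_2,v_3,v_5]
  3-simplices (1): [v_0,v_2,v_3,v_5]

Hence C_0 ≅ Z^7, C_1 ≅ Z^11, C_2 ≅ Z^6, C_3 ≅ Z^1.

The boundary map ∂_1: C_1 → C_0 sends each edge [p,q] (with p < q) to q − p. For instance
  ∂[v_3,v_5] = [v_5] − [v_3].
The resulting 7×11 matrix has rank 5, and its Smith normal form has invariant factors (1,1,1,1,1).

The boundary map ∂_2: C_2 → C_1 sends each 2-simplex [p,q,r] to [q,r] − [p,r] + [p,q]. For instance
  ∂[v_0,v_2,v_5] = [v_2,v_5] − [v_0,v_5] + [v_0,v_2],
  ∂[v_0,v_2,v_3] = [v_2,v_3] − [v_0,v_3] + [v_0,v_2].
The 11×6 boundary matrix has rank 5 and Smith normal form diag(1,1,1,1,1).

The boundary map ∂_3: C_3 → C_2 sends each 3-simplex σ to the alternating sum Σ_i (−1)^i (σ with its i-th vertex removed). For instance
  ∂[v_0,v_2,v_3,v_5] = [v_2,v_3,v_5] − [v_0,v_3,v_5] + [v_0,v_2,v_5] − [v_0,v_2,v_3].
As a 6×1 matrix over Z this has rank 1, with invariant factors (1).

Now H_k = ker ∂_k / im ∂_{k+1}, so:

  H_1: rank ker ∂_1 − rank ∂_2 = (11 − 5) − 5 = 1, and the invariant factors of ∂_2 are all 1, so H_1 = Z.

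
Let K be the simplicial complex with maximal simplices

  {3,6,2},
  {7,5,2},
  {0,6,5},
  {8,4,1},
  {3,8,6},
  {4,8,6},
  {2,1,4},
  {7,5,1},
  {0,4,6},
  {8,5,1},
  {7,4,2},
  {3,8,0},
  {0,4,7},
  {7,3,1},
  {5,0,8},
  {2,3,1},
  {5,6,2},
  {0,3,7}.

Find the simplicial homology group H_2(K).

H_2 = 0.

Fix the vertex order 0 < 1 < 2 < 3 < 4 < 5 < 6 < 7 < 8 and write every simplex with vertices in increasing order. Then dim K = 2 and the simplices of K are:

  0-simplices (9): [0], [1], [2], [3], [4], [5], [6], [7], [8]
  1-simplices (27): (27 of them)
  2-simplices (18): [0,3,7], [0,3,8], [0,4,6], [0,4,7], [0,5,6], [0,5,8], [1,2,3], [1,2,4], [1,3,7], [1,4,8], [1,5,7], [1,5,8], [2,3,6], [2,4,7], [2,5,6], [2,5,7], [3,6,8], [4,6,8]

giving chain groups C_0 ≅ Z^9, C_1 ≅ Z^27, C_2 ≅ Z^18.

The boundary map ∂_1: C_1 → C_0 maps an edge to its endpoints' difference, ∂[p,q] = q − p. For instance
  ∂[2,7] = [7] − [2].
As a 9×27 matrix over Z this has rank 8, with invariant factors (1,1,1,1,1,1,1,1).

∂_2: C_2 → C_1 maps a triangle to the signed sum of its edges. For instance
  ∂[4,6,8] = [6,8] − [4,8] + [4,6],
  ∂[0,5,8] = [5,8] − [0,8] + [0,5].
This gives a 27×18 integer matrix of rank 18; reducing to Smith normal form yields diagonal entries (1,1,1,1,1,1,1,1,1,1,1,1,1,1,1,1,1,2).

Reading off H_k = ker ∂_k / im ∂_{k+1}:

  H_2: rank ker ∂_2 − rank ∂_3 = (18 − 18) − 0 = 0, and there is no ∂_3, so H_2 = 0.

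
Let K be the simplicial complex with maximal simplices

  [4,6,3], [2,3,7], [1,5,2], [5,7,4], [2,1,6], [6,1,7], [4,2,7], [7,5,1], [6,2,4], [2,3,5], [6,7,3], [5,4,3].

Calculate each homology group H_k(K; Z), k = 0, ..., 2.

Take the total order 1 < 2 < 3 < 4 < 5 < 6 < 7 on the vertex set. Then K (dimension 2) consists of the simplices:

  0-simplices (7): [1], [2], [3], [4], [5], [6], [7]
  1-simplices (18): [1,2], [1,5], [1,6], [1,7], [2,3], [2,4], [2,5], [2,6], [2,7], [3,4], [3,5], [3,6], [3,7], [4,5], [4,6], [4,7], [5,7], [6,7]
  2-simplices (12): [1,2,5], [1,2,6], [1,5,7], [1,6,7], [2,3,5], [2,3,7], [2,4,6], [2,4,7], [3,4,5], [3,4,6], [3,6,7], [4,5,7]

giving chain groups C_0 ≅ Z^7, C_1 ≅ Z^18, C_2 ≅ Z^12.

Boundary ∂_1: C_1 → C_0 maps an edge to its endpoints' difference, ∂[p,q] = q − p. For instance
  ∂[1,5] = [5] − [1].
As a 7×18 matrix over Z this has rank 6, with invariant factors (1,1,1,1,1,1).

∂_2: C_2 → C_1 maps a triangle to the signed sum of its edges. For instance
  ∂[3,4,5] = [4,5] − [3,5] + [3,4],
  ∂[2,3,7] = [3,7] − [2,7] + [2,3].
This gives a 18×12 integer matrix of rank 12; reducing to Smith normal form yields diagonal entries (1,1,1,1,1,1,1,1,1,1,1,2).

Computing H_k = (kernel of ∂_k) / (image of ∂_{k+1}):

  H_0: rank C_0 − rank ∂_1 = 7 − 6 = 1, and the invariant factors of ∂_1 are all 1, so H_0 ≅ Z.
  H_1: rank ker ∂_1 − rank ∂_2 = (18 − 6) − 12 = 0, and ∂_2 has invariant factor 2 > 1, so H_1 ≅ Z_2.
  H_2: rank ker ∂_2 − rank ∂_3 = (12 − 12) − 0 = 0, and there is no ∂_3, so H_2 ≅ 0.

(K is a triangulation of the real projective plane RP^2.)

H_0 = Z,  H_1 = Z_2,  H_2 = 0.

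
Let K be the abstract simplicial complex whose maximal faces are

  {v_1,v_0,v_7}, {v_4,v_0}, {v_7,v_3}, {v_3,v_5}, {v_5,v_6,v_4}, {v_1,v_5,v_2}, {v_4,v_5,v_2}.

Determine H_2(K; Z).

H_2 ≅ 0.

We work with the vertex ordering v_0 < v_1 < v_2 < v_3 < v_4 < v_5 < v_6 < v_7. The simplices of K, each written with vertices in increasing order, are:

  0-simplices (8): [v_0], [v_1], [v_2], [v_3], [v_4], [v_5], [v_6], [v_7]
  1-simplices (13): [v_0,v_1], [v_0,v_4], [v_0,v_7], [v_1,v_2], [v_1,v_5], [v_1,v_7], [v_2,v_4], [v_2,v_5], [v_3,v_5], [v_3,v_7], [v_4,v_5], [v_4,v_6], [v_5,v_6]
  2-simplices (4): [v_0,v_1,v_7], [v_1,v_2,v_5], [v_2,v_4,v_5], [v_4,v_5,v_6]

so the chain groups are C_0 ≅ Z^8, C_1 ≅ Z^13, C_2 ≅ Z^4.

Boundary ∂_1: C_1 → C_0 maps an edge to its endpoints' difference, ∂[p,q] = q − p. For instance
  ∂[v_3,v_5] = [v_5] − [v_3].
The resulting 8×13 matrix has rank 7, and its Smith normal form has invariant factors (1,1,1,1,1,1,1).

Boundary ∂_2: C_2 → C_1 maps a triangle to the signed sum of its edges. For instance
  ∂[v_0,v_1,v_7] = [v_1,v_7] − [v_0,v_7] + [v_0,v_1],
  ∂[v_2,v_4,v_5] = [v_4,v_5] − [v_2,v_5] + [v_2,v_4].
The resulting 13×4 matrix has rank 4, and its Smith normal form has invariant factors (1,1,1,1).

Reading off H_k = ker ∂_k / im ∂_{k+1}:

  H_2: rank ker ∂_2 − rank ∂_3 = (4 − 4) − 0 = 0, and there is no ∂_3, so H_2 ≅ 0.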